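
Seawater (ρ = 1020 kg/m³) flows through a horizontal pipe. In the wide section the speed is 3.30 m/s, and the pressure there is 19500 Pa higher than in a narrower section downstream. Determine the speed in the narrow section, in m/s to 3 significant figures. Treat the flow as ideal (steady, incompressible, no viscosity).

Horizontal Bernoulli: P₁ + ½ρv₁² = P₂ + ½ρv₂², so v₂² = v₁² + 2(P₁ − P₂)/ρ.
v₂ = √(3.30² + 2·19500/1020) = √(10.9 + 38.2) = 7.01 m/s.

v₂ ≈ 7.01 m/s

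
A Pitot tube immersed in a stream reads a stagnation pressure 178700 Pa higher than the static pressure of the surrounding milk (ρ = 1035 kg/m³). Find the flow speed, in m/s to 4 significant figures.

The dynamic pressure equals the rise in static pressure at the stagnation point: ΔP = ½ρv².
v = √(2ΔP/ρ) = √(2·178700/1035) = 18.58 m/s.

v = 18.58 m/s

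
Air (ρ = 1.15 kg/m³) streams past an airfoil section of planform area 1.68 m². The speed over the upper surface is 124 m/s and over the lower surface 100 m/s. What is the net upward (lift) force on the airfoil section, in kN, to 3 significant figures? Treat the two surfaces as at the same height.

5.19 kN

With equal heights on the two surfaces, Bernoulli gives P_lower − P_upper = ½ρ(v_upper² − v_lower²).
ΔP = ½·1.15·(124² − 100²) = 3090 Pa.
Lift = ΔP · A = 3090 × 1.68 = 5190 N.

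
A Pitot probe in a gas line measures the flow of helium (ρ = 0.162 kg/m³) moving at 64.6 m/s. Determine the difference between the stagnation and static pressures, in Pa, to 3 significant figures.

The dynamic pressure equals the rise in static pressure at the stagnation point: ΔP = ½ρv².
ΔP = ½·0.162·64.6² = 338 Pa.

ΔP ≈ 338 Pa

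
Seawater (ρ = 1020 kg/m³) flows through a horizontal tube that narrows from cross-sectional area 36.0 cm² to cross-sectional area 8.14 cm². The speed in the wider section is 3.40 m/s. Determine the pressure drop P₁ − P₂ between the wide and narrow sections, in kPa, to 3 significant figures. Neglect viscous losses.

ΔP = 109 kPa

Continuity gives A₁v₁ = A₂v₂, so v₂ = (36.0 cm²)/(8.14 cm²) × 3.40 m/s = 15.0 m/s.
With no height change, Bernoulli's equation is P₁ + ½ρv₁² = P₂ + ½ρv₂².
P₁ − P₂ = ½·1020·(15.0² − 3.40²) = ½·1020·215 = 109000 Pa.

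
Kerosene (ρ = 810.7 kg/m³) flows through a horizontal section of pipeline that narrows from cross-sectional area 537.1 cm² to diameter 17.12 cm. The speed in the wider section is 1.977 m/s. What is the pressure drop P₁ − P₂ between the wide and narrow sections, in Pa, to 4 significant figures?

ΔP = 7041 Pa

Continuity gives A₁v₁ = A₂v₂, so v₂ = (537.1 cm²)/(230.2 cm²) × 1.977 m/s = 4.613 m/s.
Bernoulli (h₁ = h₂): P₁ − P₂ = ½ρ(v₂² − v₁²).
P₁ − P₂ = ½·810.7·(4.613² − 1.977²) = ½·810.7·17.37 = 7041 Pa.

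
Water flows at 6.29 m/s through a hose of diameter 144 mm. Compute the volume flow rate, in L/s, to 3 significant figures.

102 L/s

Q = A·v = 0.0163 m² × 6.29 m/s = 0.102 m³/s.
Converting: 0.102 m³/s × 1000 = 102 L/s.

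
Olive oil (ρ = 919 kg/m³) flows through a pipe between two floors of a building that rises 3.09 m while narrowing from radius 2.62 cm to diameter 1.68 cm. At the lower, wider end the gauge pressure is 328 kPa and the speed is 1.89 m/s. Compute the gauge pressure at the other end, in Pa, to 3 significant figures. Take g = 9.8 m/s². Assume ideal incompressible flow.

Continuity gives A₁v₁ = A₂v₂, so v₂ = (21.6 cm²)/(2.22 cm²) × 1.89 m/s = 18.4 m/s.
Applying Bernoulli between the two ends and solving for P₂: P₂ = P₁ + ½ρ(v₁² − v₂²) − ρgΔh.
P₂ = 328000 + ½·919·(1.89² − 18.4²) − 919·9.8·(+3.09) = 328000 + (-154000) − (27800) = 146000 Pa.

P₂ = 146000 Pa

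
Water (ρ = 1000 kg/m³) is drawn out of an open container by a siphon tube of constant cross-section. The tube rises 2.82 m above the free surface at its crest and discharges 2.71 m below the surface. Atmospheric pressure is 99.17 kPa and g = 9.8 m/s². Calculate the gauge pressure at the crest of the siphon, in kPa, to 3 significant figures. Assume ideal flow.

-54.2 kPa

Bernoulli surface→outlet gives ½v² = g·h_out, so v = √(2·9.8·2.71) = 7.29 m/s.
Continuity keeps v the same throughout the tube; from surface to crest, P_atm + 0 = P_top + ½ρv² + ρg·h_top.
P_top = 99170 − ½·1000·7.29² − 1000·9.8·2.82 = 45000 Pa. So P_gauge = P_top − P_atm = -54200 Pa.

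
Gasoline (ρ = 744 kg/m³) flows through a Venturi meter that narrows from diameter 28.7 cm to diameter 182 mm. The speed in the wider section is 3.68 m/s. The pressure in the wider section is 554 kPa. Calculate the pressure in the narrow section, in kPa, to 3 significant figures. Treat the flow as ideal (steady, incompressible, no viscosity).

The volume flow rate is constant, so v₂ = (A₁/A₂)v₁ = (647/260)·3.68 = 9.15 m/s.
The pipe is horizontal, so Bernoulli reduces to P₁ + ½ρv₁² = P₂ + ½ρv₂².
P₂ = P₁ − ½ρ(v₂² − v₁²) = 554000 − ½·744·(9.15² − 3.68²) = 554000 − 26100 = 528000 Pa.

P₂ = 528 kPa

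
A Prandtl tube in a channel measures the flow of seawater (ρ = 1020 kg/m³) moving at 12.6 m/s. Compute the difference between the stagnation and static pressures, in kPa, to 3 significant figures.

The dynamic pressure equals the rise in static pressure at the stagnation point: ΔP = ½ρv².
ΔP = ½·1020·12.6² = 81000 Pa.

ΔP ≈ 81.0 kPa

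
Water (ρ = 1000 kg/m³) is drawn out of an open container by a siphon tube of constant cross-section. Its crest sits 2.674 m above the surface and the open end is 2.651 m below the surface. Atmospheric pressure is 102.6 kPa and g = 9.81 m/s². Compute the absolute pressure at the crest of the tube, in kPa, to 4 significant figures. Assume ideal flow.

The outlet speed comes from Torricelli: v = √(2g·2.651) = 7.212 m/s.
Continuity keeps v the same throughout the tube; from surface to crest, P_atm + 0 = P_top + ½ρv² + ρg·h_top.
P_top = 102600 − ½·1000·7.212² − 1000·9.81·2.674 = 50360 Pa.

50.36 kPa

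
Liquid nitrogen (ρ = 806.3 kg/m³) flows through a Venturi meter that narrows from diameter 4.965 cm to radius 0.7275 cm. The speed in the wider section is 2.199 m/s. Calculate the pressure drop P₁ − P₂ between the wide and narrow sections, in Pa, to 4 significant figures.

262400 Pa

Continuity gives A₁v₁ = A₂v₂, so v₂ = (19.36 cm²)/(1.663 cm²) × 2.199 m/s = 25.61 m/s.
Bernoulli (h₁ = h₂): P₁ − P₂ = ½ρ(v₂² − v₁²).
P₁ − P₂ = ½·806.3·(25.61² − 2.199²) = ½·806.3·650.8 = 262400 Pa.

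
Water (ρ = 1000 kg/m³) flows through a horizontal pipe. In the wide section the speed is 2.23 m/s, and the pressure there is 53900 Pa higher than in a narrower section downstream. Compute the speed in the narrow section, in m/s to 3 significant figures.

With h₁ = h₂, rearranging Bernoulli gives v₂ = √(v₁² + 2ΔP/ρ).
v₂ = √(2.23² + 2·53900/1000) = √(4.97 + 108) = 10.6 m/s.

v₂ ≈ 10.6 m/s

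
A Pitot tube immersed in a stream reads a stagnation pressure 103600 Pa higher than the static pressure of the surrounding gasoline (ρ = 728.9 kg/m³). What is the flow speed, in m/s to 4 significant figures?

The dynamic pressure equals the rise in static pressure at the stagnation point: ΔP = ½ρv².
v = √(2ΔP/ρ) = √(2·103600/728.9) = 16.86 m/s.

v ≈ 16.86 m/s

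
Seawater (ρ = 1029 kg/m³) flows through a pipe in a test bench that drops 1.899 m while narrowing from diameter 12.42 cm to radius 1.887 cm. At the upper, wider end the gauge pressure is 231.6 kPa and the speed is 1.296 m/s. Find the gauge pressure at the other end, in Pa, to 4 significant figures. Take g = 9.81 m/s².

Mass conservation (A₁v₁ = A₂v₂) gives v₂ = 1.296 × 121.2/11.19 = 14.04 m/s.
Bernoulli: P₁ + ½ρv₁² + ρg h₁ = P₂ + ½ρv₂² + ρg h₂, so P₂ = P₁ + ½ρ(v₁² − v₂²) − ρg(h₂ − h₁).
P₂ = 231600 + ½·1029·(1.296² − 14.04²) − 1029·9.81·(−1.899) = 231600 + (-100500) − (-19170) = 150300 Pa.

150300 Pa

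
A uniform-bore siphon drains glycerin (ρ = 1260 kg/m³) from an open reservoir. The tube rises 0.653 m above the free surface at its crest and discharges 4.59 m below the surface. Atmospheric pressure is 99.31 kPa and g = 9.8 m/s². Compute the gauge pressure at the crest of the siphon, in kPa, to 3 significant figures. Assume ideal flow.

Bernoulli surface→outlet gives ½v² = g·h_out, so v = √(2·9.8·4.59) = 9.48 m/s.
Continuity keeps v the same throughout the tube; from surface to crest, P_atm + 0 = P_top + ½ρv² + ρg·h_top.
P_top = 99310 − ½·1260·9.48² − 1260·9.8·0.653 = 34600 Pa. So P_gauge = P_top − P_atm = -64700 Pa.

P_gauge ≈ -64.7 kPa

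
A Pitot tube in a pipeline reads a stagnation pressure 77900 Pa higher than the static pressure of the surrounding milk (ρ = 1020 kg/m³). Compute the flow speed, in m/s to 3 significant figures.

The dynamic pressure equals the rise in static pressure at the stagnation point: ΔP = ½ρv².
v = √(2ΔP/ρ) = √(2·77900/1020) = 12.4 m/s.

v ≈ 12.4 m/s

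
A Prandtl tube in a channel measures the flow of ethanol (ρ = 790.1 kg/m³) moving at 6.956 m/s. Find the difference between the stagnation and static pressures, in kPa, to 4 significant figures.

ΔP = 19.11 kPa

The dynamic pressure equals the rise in static pressure at the stagnation point: ΔP = ½ρv².
ΔP = ½·790.1·6.956² = 19110 Pa.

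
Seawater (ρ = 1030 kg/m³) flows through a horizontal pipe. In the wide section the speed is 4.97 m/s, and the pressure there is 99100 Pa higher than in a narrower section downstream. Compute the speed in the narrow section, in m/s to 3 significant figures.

Horizontal Bernoulli: P₁ + ½ρv₁² = P₂ + ½ρv₂², so v₂² = v₁² + 2(P₁ − P₂)/ρ.
v₂ = √(4.97² + 2·99100/1030) = √(24.7 + 192) = 14.7 m/s.

v₂ = 14.7 m/s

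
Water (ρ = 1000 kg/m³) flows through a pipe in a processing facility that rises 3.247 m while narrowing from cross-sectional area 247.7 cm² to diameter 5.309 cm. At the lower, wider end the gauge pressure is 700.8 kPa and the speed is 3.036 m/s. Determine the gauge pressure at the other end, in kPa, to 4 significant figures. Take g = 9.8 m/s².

P₂ = 96.56 kPa

The volume flow rate is constant, so v₂ = (A₁/A₂)v₁ = (247.7/22.14)·3.036 = 33.97 m/s.
Applying Bernoulli between the two ends and solving for P₂: P₂ = P₁ + ½ρ(v₁² − v₂²) − ρgΔh.
P₂ = 700800 + ½·1000·(3.036² − 33.97²) − 1000·9.8·(+3.247) = 700800 + (-572400) − (31820) = 96560 Pa.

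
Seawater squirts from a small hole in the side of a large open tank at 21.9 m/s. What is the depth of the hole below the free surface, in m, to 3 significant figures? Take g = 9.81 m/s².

Torricelli: v = √(2gh), so h = v²/(2g).
h = 21.9²/(2·9.81) = 480/19.62 = 24.4 m.

h = 24.4 m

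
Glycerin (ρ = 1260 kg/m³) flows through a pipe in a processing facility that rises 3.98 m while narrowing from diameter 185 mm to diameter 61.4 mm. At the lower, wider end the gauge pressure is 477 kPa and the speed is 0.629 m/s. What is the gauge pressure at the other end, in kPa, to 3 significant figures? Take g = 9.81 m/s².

P₂ ≈ 408 kPa

By continuity, v₂ = v₁·A₁/A₂ = 0.629·(269/29.6) = 5.71 m/s.
Bernoulli: P₁ + ½ρv₁² + ρg h₁ = P₂ + ½ρv₂² + ρg h₂, so P₂ = P₁ + ½ρ(v₁² − v₂²) − ρg(h₂ − h₁).
P₂ = 477000 + ½·1260·(0.629² − 5.71²) − 1260·9.81·(+3.98) = 477000 + (-20300) − (49200) = 408000 Pa.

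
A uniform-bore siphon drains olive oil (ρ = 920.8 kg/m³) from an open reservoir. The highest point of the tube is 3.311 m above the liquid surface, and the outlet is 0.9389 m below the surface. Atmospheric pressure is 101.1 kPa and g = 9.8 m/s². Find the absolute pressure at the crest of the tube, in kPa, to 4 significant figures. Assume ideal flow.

Bernoulli surface→outlet gives ½v² = g·h_out, so v = √(2·9.8·0.9389) = 4.290 m/s.
The bore is uniform, so the speed at the crest is the same v. Bernoulli surface→crest: P_atm = P_top + ½ρv² + ρg·h_top.
P_top = 101100 − ½·920.8·4.290² − 920.8·9.8·3.311 = 62750 Pa.

P_top = 62.75 kPa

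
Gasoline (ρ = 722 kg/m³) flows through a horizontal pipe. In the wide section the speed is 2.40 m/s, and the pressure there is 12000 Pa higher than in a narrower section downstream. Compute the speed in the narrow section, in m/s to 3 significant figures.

v₂ = 6.25 m/s

With h₁ = h₂, rearranging Bernoulli gives v₂ = √(v₁² + 2ΔP/ρ).
v₂ = √(2.40² + 2·12000/722) = √(5.76 + 33.2) = 6.25 m/s.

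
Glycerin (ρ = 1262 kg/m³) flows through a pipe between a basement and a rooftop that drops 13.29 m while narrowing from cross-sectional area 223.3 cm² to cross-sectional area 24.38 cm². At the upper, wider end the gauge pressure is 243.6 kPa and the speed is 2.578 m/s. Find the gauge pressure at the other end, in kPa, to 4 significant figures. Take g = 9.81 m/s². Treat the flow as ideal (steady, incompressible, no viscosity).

By continuity, v₂ = v₁·A₁/A₂ = 2.578·(223.3/24.38) = 23.61 m/s.
Energy conservation along the streamline gives P₂ = P₁ − ½ρ(v₂² − v₁²) − ρg(h₂ − h₁).
P₂ = 243600 + ½·1262·(2.578² − 23.61²) − 1262·9.81·(−13.29) = 243600 + (-347600) − (-164500) = 60520 Pa.

P₂ ≈ 60.52 kPa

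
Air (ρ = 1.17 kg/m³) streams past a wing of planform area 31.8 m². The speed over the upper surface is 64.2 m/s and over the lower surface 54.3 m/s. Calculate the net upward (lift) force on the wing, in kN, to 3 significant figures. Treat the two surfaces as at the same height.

The faster flow above has the lower pressure; Bernoulli (same height) gives ΔP = ½ρ(v_up² − v_low²).
ΔP = ½·1.17·(64.2² − 54.3²) = 686 Pa.
Lift = ΔP · A = 686 × 31.8 = 21800 N.

F ≈ 21.8 kN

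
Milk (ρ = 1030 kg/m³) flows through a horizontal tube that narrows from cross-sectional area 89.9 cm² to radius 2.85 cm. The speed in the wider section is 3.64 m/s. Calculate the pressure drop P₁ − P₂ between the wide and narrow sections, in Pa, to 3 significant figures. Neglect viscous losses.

ΔP = 77900 Pa

Mass conservation (A₁v₁ = A₂v₂) gives v₂ = 3.64 × 89.9/25.5 = 12.8 m/s.
Along the horizontal streamline, P + ½ρv² is constant.
P₁ − P₂ = ½·1030·(12.8² − 3.64²) = ½·1030·151 = 77900 Pa.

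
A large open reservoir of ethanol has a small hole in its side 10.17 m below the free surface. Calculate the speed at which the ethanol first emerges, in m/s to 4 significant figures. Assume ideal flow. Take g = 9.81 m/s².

Torricelli's result v = √(2gh) gives v = √(2·9.81·10.17) = 14.13 m/s.

v ≈ 14.13 m/s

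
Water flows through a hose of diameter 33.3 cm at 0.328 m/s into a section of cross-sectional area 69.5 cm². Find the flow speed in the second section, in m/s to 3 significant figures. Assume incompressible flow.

v₂ ≈ 4.11 m/s

By continuity, v₂ = v₁·A₁/A₂ = 0.328·(871/69.5) = 4.11 m/s.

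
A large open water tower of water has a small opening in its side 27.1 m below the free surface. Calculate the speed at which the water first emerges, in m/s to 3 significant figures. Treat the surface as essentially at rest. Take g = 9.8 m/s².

v ≈ 23.0 m/s

With the surface at rest and both surface and jet at atmospheric pressure, Bernoulli gives ρg h = ½ρv², so v = √(2gh) = √(2·9.8·27.1) = 23.0 m/s.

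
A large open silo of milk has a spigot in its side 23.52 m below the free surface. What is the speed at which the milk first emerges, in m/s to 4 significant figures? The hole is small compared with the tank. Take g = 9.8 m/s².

v = 21.47 m/s

With the surface at rest and both surface and jet at atmospheric pressure, Bernoulli gives ρg h = ½ρv², so v = √(2gh) = √(2·9.8·23.52) = 21.47 m/s.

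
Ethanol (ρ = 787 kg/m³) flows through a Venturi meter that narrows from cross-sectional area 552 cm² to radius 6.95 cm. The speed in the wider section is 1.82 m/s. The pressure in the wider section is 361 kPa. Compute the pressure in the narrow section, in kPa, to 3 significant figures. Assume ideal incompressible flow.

Continuity gives A₁v₁ = A₂v₂, so v₂ = (552 cm²)/(152 cm²) × 1.82 m/s = 6.62 m/s.
The pipe is horizontal, so Bernoulli reduces to P₁ + ½ρv₁² = P₂ + ½ρv₂².
P₂ = P₁ − ½ρ(v₂² − v₁²) = 361000 − ½·787·(6.62² − 1.82²) = 361000 − 15900 = 345000 Pa.

345 kPa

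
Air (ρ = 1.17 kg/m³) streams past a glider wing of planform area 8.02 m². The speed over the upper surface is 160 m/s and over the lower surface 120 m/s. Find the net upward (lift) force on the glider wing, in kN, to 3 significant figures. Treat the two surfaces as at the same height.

From P + ½ρv² = const at equal height, P_low − P_up = ½ρ(v_up² − v_low²).
ΔP = ½·1.17·(160² − 120²) = 6550 Pa.
Lift = ΔP · A = 6550 × 8.02 = 52500 N.

F ≈ 52.5 kN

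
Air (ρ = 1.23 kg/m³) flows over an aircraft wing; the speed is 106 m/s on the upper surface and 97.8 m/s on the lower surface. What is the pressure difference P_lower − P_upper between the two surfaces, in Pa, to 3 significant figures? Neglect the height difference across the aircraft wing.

ΔP ≈ 1030 Pa

Bernoulli (same height): P_lower − P_upper = ½ρ(v_upper² − v_lower²).
ΔP = ½·1.23·(106² − 97.8²) = 1030 Pa.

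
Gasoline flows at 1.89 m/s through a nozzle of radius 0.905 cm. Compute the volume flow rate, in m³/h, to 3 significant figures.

Q = A·v = 0.000257 m² × 1.89 m/s = 0.000486 m³/s.
Converting: 0.000486 m³/s × 3600 = 1.75 m³/h.

1.75 m³/h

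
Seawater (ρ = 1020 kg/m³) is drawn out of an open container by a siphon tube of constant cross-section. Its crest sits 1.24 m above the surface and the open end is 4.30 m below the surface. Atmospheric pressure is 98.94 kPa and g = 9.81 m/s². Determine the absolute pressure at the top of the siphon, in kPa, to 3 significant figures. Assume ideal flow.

43.5 kPa

From the surface to the outlet (both open to atmosphere, surface at rest): v = √(2g·h_out) = √(2·9.81·4.30) = 9.19 m/s.
With constant cross-section the crest speed equals v; applying Bernoulli from the surface up to the crest, P_top = P_atm − ½ρv² − ρg·h_top.
P_top = 98940 − ½·1020·9.19² − 1020·9.81·1.24 = 43500 Pa.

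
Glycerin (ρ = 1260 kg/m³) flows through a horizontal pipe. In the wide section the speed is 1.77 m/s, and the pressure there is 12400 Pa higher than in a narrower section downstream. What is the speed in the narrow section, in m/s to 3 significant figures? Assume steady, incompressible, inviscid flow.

Horizontal Bernoulli: P₁ + ½ρv₁² = P₂ + ½ρv₂², so v₂² = v₁² + 2(P₁ − P₂)/ρ.
v₂ = √(1.77² + 2·12400/1260) = √(3.13 + 19.7) = 4.78 m/s.

v₂ ≈ 4.78 m/s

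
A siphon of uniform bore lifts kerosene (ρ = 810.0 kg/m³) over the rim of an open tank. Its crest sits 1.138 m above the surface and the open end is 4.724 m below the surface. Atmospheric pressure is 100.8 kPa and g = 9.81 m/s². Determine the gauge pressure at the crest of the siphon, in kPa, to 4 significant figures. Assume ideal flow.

From the surface to the outlet (both open to atmosphere, surface at rest): v = √(2g·h_out) = √(2·9.81·4.724) = 9.627 m/s.
With constant cross-section the crest speed equals v; applying Bernoulli from the surface up to the crest, P_top = P_atm − ½ρv² − ρg·h_top.
P_top = 100800 − ½·810.0·9.627² − 810.0·9.81·1.138 = 54220 Pa. So P_gauge = P_top − P_atm = -46580 Pa.

P_gauge ≈ -46.58 kPa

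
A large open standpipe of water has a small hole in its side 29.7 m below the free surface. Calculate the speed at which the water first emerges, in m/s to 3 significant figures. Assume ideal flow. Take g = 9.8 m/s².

24.1 m/s

With the surface at rest and both surface and jet at atmospheric pressure, Bernoulli gives ρg h = ½ρv², so v = √(2gh) = √(2·9.8·29.7) = 24.1 m/s.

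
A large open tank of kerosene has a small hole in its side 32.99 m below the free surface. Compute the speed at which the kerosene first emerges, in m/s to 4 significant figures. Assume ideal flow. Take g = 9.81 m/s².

Torricelli's result v = √(2gh) gives v = √(2·9.81·32.99) = 25.44 m/s.

25.44 m/s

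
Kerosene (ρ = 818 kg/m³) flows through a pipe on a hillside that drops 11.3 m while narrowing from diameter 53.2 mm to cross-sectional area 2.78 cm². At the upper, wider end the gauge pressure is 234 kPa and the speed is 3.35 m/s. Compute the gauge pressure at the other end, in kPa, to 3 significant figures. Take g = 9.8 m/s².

Mass conservation (A₁v₁ = A₂v₂) gives v₂ = 3.35 × 22.2/2.78 = 26.8 m/s.
Applying Bernoulli between the two ends and solving for P₂: P₂ = P₁ + ½ρ(v₁² − v₂²) − ρgΔh.
P₂ = 234000 + ½·818·(3.35² − 26.8²) − 818·9.8·(−11.3) = 234000 + (-289000) − (-90600) = 35700 Pa.

35.7 kPa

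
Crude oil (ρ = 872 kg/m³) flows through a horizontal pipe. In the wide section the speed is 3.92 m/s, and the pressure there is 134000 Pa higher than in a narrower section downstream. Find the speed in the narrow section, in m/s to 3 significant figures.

Along the level pipe P + ½ρv² is conserved, hence v₂² = v₁² + 2(P₁ − P₂)/ρ.
v₂ = √(3.92² + 2·134000/872) = √(15.4 + 307) = 18.0 m/s.

v₂ = 18.0 m/s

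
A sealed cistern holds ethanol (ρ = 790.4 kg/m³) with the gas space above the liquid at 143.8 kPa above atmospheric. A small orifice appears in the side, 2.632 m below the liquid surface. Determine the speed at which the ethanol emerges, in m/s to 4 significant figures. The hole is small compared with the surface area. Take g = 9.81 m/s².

Take point 1 at the surface (v₁ ≈ 0) and point 2 at the hole (at atmospheric pressure). Bernoulli: P₁ + ρg h = P_atm + ½ρv₂².
With P₁ − P_atm = 143800 Pa, v₂ = √(2gh + 2ΔP/ρ) = √(2·9.81·2.632 + 2·143800/790.4) = 20.38 m/s.

v = 20.38 m/s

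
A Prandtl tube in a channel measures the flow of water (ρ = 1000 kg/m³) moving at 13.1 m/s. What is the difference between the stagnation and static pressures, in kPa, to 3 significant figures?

At the stagnation point the flow is brought to rest, so Bernoulli gives P_stag − P_static = ½ρv².
ΔP = ½·1000·13.1² = 85800 Pa.

85.8 kPa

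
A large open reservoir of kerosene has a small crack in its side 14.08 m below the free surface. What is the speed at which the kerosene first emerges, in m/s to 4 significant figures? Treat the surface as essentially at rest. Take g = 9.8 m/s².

Torricelli's result v = √(2gh) gives v = √(2·9.8·14.08) = 16.61 m/s.

v ≈ 16.61 m/s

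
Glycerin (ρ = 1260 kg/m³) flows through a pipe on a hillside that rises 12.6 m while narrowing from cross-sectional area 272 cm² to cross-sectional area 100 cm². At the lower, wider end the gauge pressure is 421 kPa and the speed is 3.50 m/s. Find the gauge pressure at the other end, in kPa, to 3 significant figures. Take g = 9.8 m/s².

216 kPa

Continuity gives A₁v₁ = A₂v₂, so v₂ = (272 cm²)/(100 cm²) × 3.50 m/s = 9.52 m/s.
Bernoulli: P₁ + ½ρv₁² + ρg h₁ = P₂ + ½ρv₂² + ρg h₂, so P₂ = P₁ + ½ρ(v₁² − v₂²) − ρg(h₂ − h₁).
P₂ = 421000 + ½·1260·(3.50² − 9.52²) − 1260·9.8·(+12.6) = 421000 + (-49400) − (156000) = 216000 Pa.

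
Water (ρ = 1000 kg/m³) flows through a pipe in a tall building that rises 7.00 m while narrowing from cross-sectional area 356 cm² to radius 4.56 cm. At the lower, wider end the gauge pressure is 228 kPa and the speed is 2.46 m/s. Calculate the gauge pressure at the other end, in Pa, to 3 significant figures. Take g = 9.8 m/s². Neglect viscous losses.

Continuity gives A₁v₁ = A₂v₂, so v₂ = (356 cm²)/(65.3 cm²) × 2.46 m/s = 13.4 m/s.
Bernoulli: P₁ + ½ρv₁² + ρg h₁ = P₂ + ½ρv₂² + ρg h₂, so P₂ = P₁ + ½ρ(v₁² − v₂²) − ρg(h₂ − h₁).
P₂ = 228000 + ½·1000·(2.46² − 13.4²) − 1000·9.8·(+7.00) = 228000 + (-86800) − (68600) = 72600 Pa.

P₂ ≈ 72600 Pa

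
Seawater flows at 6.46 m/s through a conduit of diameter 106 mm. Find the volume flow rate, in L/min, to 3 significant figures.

3420 L/min

Q = A·v = 0.00882 m² × 6.46 m/s = 0.0570 m³/s.
Converting: 0.0570 m³/s × 60000 = 3420 L/min.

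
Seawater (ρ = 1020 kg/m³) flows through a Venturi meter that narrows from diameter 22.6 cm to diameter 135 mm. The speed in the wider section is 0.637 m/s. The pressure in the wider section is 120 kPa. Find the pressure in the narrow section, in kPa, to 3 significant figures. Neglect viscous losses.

The volume flow rate is constant, so v₂ = (A₁/A₂)v₁ = (401/143)·0.637 = 1.79 m/s.
The pipe is horizontal, so Bernoulli reduces to P₁ + ½ρv₁² = P₂ + ½ρv₂².
P₂ = P₁ − ½ρ(v₂² − v₁²) = 120000 − ½·1020·(1.79² − 0.637²) = 120000 − 1420 = 119000 Pa.

P₂ = 119 kPa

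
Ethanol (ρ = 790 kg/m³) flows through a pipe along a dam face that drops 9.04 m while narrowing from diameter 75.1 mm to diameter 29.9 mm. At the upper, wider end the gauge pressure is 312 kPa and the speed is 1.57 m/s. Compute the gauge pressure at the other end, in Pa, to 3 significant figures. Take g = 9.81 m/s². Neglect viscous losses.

344000 Pa

The volume flow rate is constant, so v₂ = (A₁/A₂)v₁ = (44.3/7.02)·1.57 = 9.90 m/s.
Applying Bernoulli between the two ends and solving for P₂: P₂ = P₁ + ½ρ(v₁² − v₂²) − ρgΔh.
P₂ = 312000 + ½·790·(1.57² − 9.90²) − 790·9.81·(−9.04) = 312000 + (-37800) − (-70100) = 344000 Pa.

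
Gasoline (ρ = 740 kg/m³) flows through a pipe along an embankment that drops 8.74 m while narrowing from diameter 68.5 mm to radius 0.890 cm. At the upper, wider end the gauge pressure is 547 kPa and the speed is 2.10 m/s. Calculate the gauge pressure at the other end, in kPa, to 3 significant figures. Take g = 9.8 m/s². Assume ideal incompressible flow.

P₂ ≈ 254 kPa

Mass conservation (A₁v₁ = A₂v₂) gives v₂ = 2.10 × 36.9/2.49 = 31.1 m/s.
Bernoulli: P₁ + ½ρv₁² + ρg h₁ = P₂ + ½ρv₂² + ρg h₂, so P₂ = P₁ + ½ρ(v₁² − v₂²) − ρg(h₂ − h₁).
P₂ = 547000 + ½·740·(2.10² − 31.1²) − 740·9.8·(−8.74) = 547000 + (-356000) − (-63400) = 254000 Pa.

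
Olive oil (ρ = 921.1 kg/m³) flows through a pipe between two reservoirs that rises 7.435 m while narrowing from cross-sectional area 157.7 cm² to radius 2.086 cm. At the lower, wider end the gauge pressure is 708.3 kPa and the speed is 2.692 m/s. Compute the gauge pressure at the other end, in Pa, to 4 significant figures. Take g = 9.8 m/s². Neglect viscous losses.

200400 Pa

Continuity gives A₁v₁ = A₂v₂, so v₂ = (157.7 cm²)/(13.67 cm²) × 2.692 m/s = 31.05 m/s.
Energy conservation along the streamline gives P₂ = P₁ − ½ρ(v₂² − v₁²) − ρg(h₂ − h₁).
P₂ = 708300 + ½·921.1·(2.692² − 31.05²) − 921.1·9.8·(+7.435) = 708300 + (-440800) − (67110) = 200400 Pa.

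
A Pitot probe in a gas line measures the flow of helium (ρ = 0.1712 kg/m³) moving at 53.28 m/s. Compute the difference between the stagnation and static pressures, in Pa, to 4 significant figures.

The dynamic pressure equals the rise in static pressure at the stagnation point: ΔP = ½ρv².
ΔP = ½·0.1712·53.28² = 243.0 Pa.

ΔP = 243.0 Pa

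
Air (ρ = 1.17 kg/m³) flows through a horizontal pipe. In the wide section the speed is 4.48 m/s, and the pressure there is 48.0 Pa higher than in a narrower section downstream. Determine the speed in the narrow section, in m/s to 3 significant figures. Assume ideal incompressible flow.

Along the level pipe P + ½ρv² is conserved, hence v₂² = v₁² + 2(P₁ − P₂)/ρ.
v₂ = √(4.48² + 2·48.0/1.17) = √(20.1 + 82.1) = 10.1 m/s.

v₂ ≈ 10.1 m/s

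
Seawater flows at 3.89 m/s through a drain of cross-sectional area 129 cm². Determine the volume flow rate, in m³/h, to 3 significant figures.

Q = 181 m³/h

Q = A·v = 0.0129 m² × 3.89 m/s = 0.0502 m³/s.
Converting: 0.0502 m³/s × 3600 = 181 m³/h.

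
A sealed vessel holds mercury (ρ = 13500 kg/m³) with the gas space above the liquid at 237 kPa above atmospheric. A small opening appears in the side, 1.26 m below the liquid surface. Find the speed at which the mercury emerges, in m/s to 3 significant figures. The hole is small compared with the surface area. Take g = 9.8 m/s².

Take point 1 at the surface (v₁ ≈ 0) and point 2 at the hole (at atmospheric pressure). Bernoulli: P₁ + ρg h = P_atm + ½ρv₂².
With P₁ − P_atm = 237000 Pa, v₂ = √(2gh + 2ΔP/ρ) = √(2·9.8·1.26 + 2·237000/13500) = 7.73 m/s.

v = 7.73 m/s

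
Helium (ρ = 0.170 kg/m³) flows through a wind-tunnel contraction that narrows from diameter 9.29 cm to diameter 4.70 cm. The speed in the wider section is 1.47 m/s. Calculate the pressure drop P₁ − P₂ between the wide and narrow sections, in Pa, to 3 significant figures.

ΔP = 2.62 Pa

Mass conservation (A₁v₁ = A₂v₂) gives v₂ = 1.47 × 67.8/17.3 = 5.74 m/s.
The pipe is horizontal, so Bernoulli reduces to P₁ + ½ρv₁² = P₂ + ½ρv₂².
P₁ − P₂ = ½·0.170·(5.74² − 1.47²) = ½·0.170·30.8 = 2.62 Pa.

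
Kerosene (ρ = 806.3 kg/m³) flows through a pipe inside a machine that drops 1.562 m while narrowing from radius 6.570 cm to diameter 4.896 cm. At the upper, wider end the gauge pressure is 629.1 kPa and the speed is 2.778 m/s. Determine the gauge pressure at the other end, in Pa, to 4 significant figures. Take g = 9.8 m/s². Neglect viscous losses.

Mass conservation (A₁v₁ = A₂v₂) gives v₂ = 2.778 × 135.6/18.83 = 20.01 m/s.
Applying Bernoulli between the two ends and solving for P₂: P₂ = P₁ + ½ρ(v₁² − v₂²) − ρgΔh.
P₂ = 629100 + ½·806.3·(2.778² − 20.01²) − 806.3·9.8·(−1.562) = 629100 + (-158300) − (-12340) = 483100 Pa.

483100 Pa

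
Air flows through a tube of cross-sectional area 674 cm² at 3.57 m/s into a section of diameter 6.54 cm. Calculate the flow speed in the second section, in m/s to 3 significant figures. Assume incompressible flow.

v₂ = 71.6 m/s

Mass conservation (A₁v₁ = A₂v₂) gives v₂ = 3.57 × 674/33.6 = 71.6 m/s.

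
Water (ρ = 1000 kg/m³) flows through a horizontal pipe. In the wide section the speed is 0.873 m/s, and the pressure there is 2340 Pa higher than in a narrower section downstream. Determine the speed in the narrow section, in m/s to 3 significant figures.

With h₁ = h₂, rearranging Bernoulli gives v₂ = √(v₁² + 2ΔP/ρ).
v₂ = √(0.873² + 2·2340/1000) = √(0.762 + 4.68) = 2.33 m/s.

v₂ = 2.33 m/s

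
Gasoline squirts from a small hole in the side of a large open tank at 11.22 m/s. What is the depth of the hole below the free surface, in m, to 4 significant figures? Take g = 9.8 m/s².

h = 6.423 m

Inverting v = √(2gh) gives h = v² / 2g.
h = 11.22²/(2·9.8) = 125.9/19.60 = 6.423 m.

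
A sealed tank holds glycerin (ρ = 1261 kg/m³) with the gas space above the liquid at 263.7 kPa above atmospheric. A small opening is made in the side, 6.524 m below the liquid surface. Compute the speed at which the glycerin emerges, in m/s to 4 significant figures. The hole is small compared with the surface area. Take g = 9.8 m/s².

Take point 1 at the surface (v₁ ≈ 0) and point 2 at the hole (at atmospheric pressure). Bernoulli: P₁ + ρg h = P_atm + ½ρv₂².
With P₁ − P_atm = 263700 Pa, v₂ = √(2gh + 2ΔP/ρ) = √(2·9.8·6.524 + 2·263700/1261) = 23.37 m/s.

v ≈ 23.37 m/s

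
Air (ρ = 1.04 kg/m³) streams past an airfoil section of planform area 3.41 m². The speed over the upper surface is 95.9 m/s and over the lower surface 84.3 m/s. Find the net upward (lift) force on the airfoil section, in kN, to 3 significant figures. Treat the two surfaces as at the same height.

From P + ½ρv² = const at equal height, P_low − P_up = ½ρ(v_up² − v_low²).
ΔP = ½·1.04·(95.9² − 84.3²) = 1090 Pa.
Lift = ΔP · A = 1090 × 3.41 = 3710 N.

F ≈ 3.71 kN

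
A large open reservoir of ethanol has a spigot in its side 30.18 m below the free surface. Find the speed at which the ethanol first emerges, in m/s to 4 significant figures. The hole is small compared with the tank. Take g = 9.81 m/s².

With the surface at rest and both surface and jet at atmospheric pressure, Bernoulli gives ρg h = ½ρv², so v = √(2gh) = √(2·9.81·30.18) = 24.33 m/s.

v = 24.33 m/s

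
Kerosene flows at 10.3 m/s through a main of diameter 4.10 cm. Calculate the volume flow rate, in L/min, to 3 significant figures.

Q = A·v = 0.00132 m² × 10.3 m/s = 0.0136 m³/s.
Converting: 0.0136 m³/s × 60000 = 816 L/min.

Q ≈ 816 L/min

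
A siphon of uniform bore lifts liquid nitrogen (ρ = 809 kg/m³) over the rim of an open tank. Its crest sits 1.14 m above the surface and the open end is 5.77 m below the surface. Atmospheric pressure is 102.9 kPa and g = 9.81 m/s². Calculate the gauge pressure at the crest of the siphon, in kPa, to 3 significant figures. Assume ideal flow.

Bernoulli surface→outlet gives ½v² = g·h_out, so v = √(2·9.81·5.77) = 10.6 m/s.
The bore is uniform, so the speed at the crest is the same v. Bernoulli surface→crest: P_atm = P_top + ½ρv² + ρg·h_top.
P_top = 102900 − ½·809·10.6² − 809·9.81·1.14 = 48100 Pa. So P_gauge = P_top − P_atm = -54800 Pa.

P_gauge ≈ -54.8 kPa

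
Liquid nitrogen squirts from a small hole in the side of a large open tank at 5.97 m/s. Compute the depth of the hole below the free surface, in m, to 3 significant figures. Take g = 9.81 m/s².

Inverting v = √(2gh) gives h = v² / 2g.
h = 5.97²/(2·9.81) = 35.6/19.62 = 1.82 m.

h = 1.82 m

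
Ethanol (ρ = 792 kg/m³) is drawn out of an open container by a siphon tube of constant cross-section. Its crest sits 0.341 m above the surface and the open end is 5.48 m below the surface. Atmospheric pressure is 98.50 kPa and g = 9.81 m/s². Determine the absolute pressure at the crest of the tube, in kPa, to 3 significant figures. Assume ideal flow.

The outlet speed comes from Torricelli: v = √(2g·5.48) = 10.4 m/s.
With constant cross-section the crest speed equals v; applying Bernoulli from the surface up to the crest, P_top = P_atm − ½ρv² − ρg·h_top.
P_top = 98500 − ½·792·10.4² − 792·9.81·0.341 = 53300 Pa.

P_top = 53.3 kPa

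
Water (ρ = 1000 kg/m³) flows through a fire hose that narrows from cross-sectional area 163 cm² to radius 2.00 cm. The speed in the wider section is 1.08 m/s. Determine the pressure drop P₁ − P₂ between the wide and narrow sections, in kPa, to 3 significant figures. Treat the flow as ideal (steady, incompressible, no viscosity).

ΔP ≈ 97.5 kPa

Continuity gives A₁v₁ = A₂v₂, so v₂ = (163 cm²)/(12.6 cm²) × 1.08 m/s = 14.0 m/s.
Along the horizontal streamline, P + ½ρv² is constant.
P₁ − P₂ = ½·1000·(14.0² − 1.08²) = ½·1000·195 = 97500 Pa.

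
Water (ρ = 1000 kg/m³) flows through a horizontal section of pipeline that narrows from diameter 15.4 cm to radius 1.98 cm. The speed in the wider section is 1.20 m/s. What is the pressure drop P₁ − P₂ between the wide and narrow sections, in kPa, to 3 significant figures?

Continuity gives A₁v₁ = A₂v₂, so v₂ = (186 cm²)/(12.3 cm²) × 1.20 m/s = 18.1 m/s.
With no height change, Bernoulli's equation is P₁ + ½ρv₁² = P₂ + ½ρv₂².
P₁ − P₂ = ½·1000·(18.1² − 1.20²) = ½·1000·328 = 164000 Pa.

ΔP = 164 kPa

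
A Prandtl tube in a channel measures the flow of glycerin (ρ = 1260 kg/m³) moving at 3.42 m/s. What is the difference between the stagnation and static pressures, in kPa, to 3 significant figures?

7.37 kPa

At the stagnation point the flow is brought to rest, so Bernoulli gives P_stag − P_static = ½ρv².
ΔP = ½·1260·3.42² = 7370 Pa.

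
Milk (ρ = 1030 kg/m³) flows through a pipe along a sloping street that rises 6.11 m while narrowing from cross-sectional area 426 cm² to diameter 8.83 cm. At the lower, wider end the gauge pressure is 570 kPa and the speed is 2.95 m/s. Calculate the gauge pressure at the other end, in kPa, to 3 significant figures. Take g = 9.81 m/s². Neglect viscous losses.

296 kPa

The volume flow rate is constant, so v₂ = (A₁/A₂)v₁ = (426/61.2)·2.95 = 20.5 m/s.
Energy conservation along the streamline gives P₂ = P₁ − ½ρ(v₂² − v₁²) − ρg(h₂ − h₁).
P₂ = 570000 + ½·1030·(2.95² − 20.5²) − 1030·9.81·(+6.11) = 570000 + (-212000) − (61700) = 296000 Pa.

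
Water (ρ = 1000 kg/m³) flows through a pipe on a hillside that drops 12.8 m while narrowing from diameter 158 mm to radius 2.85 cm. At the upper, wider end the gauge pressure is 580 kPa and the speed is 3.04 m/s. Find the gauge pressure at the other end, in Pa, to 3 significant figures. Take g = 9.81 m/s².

Mass conservation (A₁v₁ = A₂v₂) gives v₂ = 3.04 × 196/25.5 = 23.4 m/s.
Bernoulli: P₁ + ½ρv₁² + ρg h₁ = P₂ + ½ρv₂² + ρg h₂, so P₂ = P₁ + ½ρ(v₁² − v₂²) − ρg(h₂ − h₁).
P₂ = 580000 + ½·1000·(3.04² − 23.4²) − 1000·9.81·(−12.8) = 580000 + (-268000) − (-126000) = 437000 Pa.

P₂ ≈ 437000 Pa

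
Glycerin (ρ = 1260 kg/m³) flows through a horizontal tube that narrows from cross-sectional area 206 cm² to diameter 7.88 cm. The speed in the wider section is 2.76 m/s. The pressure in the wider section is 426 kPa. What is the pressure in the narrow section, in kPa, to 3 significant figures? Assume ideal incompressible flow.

Mass conservation (A₁v₁ = A₂v₂) gives v₂ = 2.76 × 206/48.8 = 11.7 m/s.
Bernoulli (h₁ = h₂): P₁ − P₂ = ½ρ(v₂² − v₁²).
P₂ = P₁ − ½ρ(v₂² − v₁²) = 426000 − ½·1260·(11.7² − 2.76²) = 426000 − 80800 = 345000 Pa.

P₂ = 345 kPa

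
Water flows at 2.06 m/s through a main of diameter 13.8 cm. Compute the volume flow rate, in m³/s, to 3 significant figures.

Q = A·v = 0.0150 m² × 2.06 m/s = 0.0308 m³/s.

Q ≈ 0.0308 m³/s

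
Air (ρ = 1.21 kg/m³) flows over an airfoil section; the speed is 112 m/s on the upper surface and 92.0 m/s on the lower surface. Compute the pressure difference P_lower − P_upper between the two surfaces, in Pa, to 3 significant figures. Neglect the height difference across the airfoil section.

With negligible Δh, P + ½ρv² is constant, so P_low − P_up = ½ρ(v_up² − v_low²).
ΔP = ½·1.21·(112² − 92.0²) = 2470 Pa.

ΔP ≈ 2470 Pa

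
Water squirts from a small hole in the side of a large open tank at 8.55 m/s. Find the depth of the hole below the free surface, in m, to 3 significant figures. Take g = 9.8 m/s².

For a small hole in a large open tank, ½v² = gh, giving h = v²/(2g).
h = 8.55²/(2·9.8) = 73.1/19.60 = 3.73 m.

h ≈ 3.73 m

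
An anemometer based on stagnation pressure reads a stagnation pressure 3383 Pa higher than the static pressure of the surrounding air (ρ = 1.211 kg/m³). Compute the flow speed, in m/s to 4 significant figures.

Bernoulli between the free stream and the stagnation point: ½ρv² = P_stag − P_static.
v = √(2ΔP/ρ) = √(2·3383/1.211) = 74.75 m/s.

v ≈ 74.75 m/s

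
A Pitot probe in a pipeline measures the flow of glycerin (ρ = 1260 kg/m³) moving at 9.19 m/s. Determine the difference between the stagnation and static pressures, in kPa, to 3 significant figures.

ΔP ≈ 53.2 kPa

Bernoulli between the free stream and the stagnation point: ½ρv² = P_stag − P_static.
ΔP = ½·1260·9.19² = 53200 Pa.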